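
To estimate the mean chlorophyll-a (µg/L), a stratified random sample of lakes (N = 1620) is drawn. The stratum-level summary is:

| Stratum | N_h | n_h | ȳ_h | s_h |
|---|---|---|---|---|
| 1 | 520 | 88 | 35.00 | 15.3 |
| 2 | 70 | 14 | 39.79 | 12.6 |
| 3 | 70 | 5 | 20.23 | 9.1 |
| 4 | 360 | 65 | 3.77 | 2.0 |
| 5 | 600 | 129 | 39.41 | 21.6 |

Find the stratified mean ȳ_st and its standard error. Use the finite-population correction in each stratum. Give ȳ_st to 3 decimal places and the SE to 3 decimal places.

ȳ_st = Σ W_h ȳ_h = (520·35.00 + 70·39.79 + 70·20.23 + 360·3.77 + 600·39.41)/1620 = 29.26210
V̂(ȳ_st) = Σ W_h² (1 − n_h/N_h) s_h²/n_h, with W_h = N_h/N and N = 1620:
  stratum 1: (520/1620)²·(1 − 88/520)·15.3²/88 = 0.227697
  stratum 2: (70/1620)²·(1 − 14/70)·12.6²/14 = 0.0169383
  stratum 3: (70/1620)²·(1 − 5/70)·9.1²/5 = 0.028714
  stratum 4: (360/1620)²·(1 − 65/360)·2.0²/65 = 0.00249024
  stratum 5: (600/1620)²·(1 − 129/600)·21.6²/129 = 0.389457
V̂(ȳ_st) = 0.665297
SE(ȳ_st) = √0.665297 = 0.815657

ȳ_st ≈ 29.262, SE ≈ 0.816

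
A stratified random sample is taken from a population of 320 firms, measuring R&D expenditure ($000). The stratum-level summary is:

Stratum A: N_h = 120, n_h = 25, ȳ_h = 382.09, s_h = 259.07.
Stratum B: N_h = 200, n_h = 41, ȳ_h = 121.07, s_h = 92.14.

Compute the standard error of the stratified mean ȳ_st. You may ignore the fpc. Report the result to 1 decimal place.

V̂(ȳ_st) = Σ W_h² s_h²/n_h, with W_h = N_h/N and N = 320:
  stratum A: (120/320)²·259.07²/25 = 377.535
  stratum B: (200/320)²·92.14²/41 = 80.8859
V̂(ȳ_st) = 458.42
SE(ȳ_st) = √458.42 = 21.4108

SE(ȳ_st) ≈ 21.4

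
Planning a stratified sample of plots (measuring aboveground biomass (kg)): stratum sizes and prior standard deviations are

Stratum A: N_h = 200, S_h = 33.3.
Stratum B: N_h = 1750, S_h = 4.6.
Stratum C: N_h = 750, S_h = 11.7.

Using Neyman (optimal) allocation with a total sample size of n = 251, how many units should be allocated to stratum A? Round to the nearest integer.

71

Neyman allocation: n_h = n · N_h S_h / Σ N_i S_i, with n = 251.
  stratum A: N_h·S_h = 200·33.3 = 6660.00
  stratum B: N_h·S_h = 1750·4.6 = 8050.00
  stratum C: N_h·S_h = 750·11.7 = 8775.00
Σ N_h S_h = 23485.00
n for stratum A = 251·6660.00/23485.00 = 71.180 → 71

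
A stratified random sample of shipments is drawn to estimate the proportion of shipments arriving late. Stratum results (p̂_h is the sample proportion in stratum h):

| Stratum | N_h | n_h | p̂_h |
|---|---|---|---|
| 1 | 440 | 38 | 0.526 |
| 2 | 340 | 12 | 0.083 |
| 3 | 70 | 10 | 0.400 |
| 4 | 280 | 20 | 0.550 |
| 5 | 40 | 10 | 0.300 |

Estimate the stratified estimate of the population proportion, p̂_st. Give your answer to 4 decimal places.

N = 1170; stratum weights W_h = N_h/N.
p̂_st = Σ W_h p̂_h = (440·0.526 + 340·0.083 + 70·0.400 + 280·0.550 + 40·0.300)/1170 = 0.38774

p̂_st ≈ 0.3877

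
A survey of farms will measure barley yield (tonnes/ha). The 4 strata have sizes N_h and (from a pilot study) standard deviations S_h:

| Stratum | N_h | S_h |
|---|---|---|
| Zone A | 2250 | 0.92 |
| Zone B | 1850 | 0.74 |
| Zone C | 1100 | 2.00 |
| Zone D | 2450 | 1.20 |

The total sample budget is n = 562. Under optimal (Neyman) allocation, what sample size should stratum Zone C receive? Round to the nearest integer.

144

Neyman allocation: n_h = n · N_h S_h / Σ N_i S_i, with n = 562.
  stratum Zone A: N_h·S_h = 2250·0.92 = 2070.00
  stratum Zone B: N_h·S_h = 1850·0.74 = 1369.00
  stratum Zone C: N_h·S_h = 1100·2.00 = 2200.00
  stratum Zone D: N_h·S_h = 2450·1.20 = 2940.00
Σ N_h S_h = 8579.00
n for stratum Zone C = 562·2200.00/8579.00 = 144.119 → 144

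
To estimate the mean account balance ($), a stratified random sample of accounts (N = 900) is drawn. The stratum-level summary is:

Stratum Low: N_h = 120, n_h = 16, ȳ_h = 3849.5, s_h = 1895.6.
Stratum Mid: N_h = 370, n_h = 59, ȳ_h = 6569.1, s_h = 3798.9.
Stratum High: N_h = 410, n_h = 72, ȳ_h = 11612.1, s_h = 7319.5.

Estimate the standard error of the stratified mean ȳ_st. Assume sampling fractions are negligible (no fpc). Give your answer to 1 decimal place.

SE(ȳ_st) ≈ 446.9

V̂(ȳ_st) = Σ W_h² s_h²/n_h, with W_h = N_h/N and N = 900:
  stratum Low: (120/900)²·1895.6²/16 = 3992.55
  stratum Mid: (370/900)²·3798.9²/59 = 41341.1
  stratum High: (410/900)²·7319.5²/72 = 154423
V̂(ȳ_st) = 199757
SE(ȳ_st) = √199757 = 446.942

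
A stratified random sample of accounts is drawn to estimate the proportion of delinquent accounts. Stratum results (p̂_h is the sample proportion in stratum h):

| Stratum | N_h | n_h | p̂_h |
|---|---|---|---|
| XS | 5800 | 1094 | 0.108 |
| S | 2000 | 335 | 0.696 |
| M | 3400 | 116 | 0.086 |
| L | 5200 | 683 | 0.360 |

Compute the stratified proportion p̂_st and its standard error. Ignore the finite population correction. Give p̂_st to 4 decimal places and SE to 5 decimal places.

p̂_st ≈ 0.2550, SE ≈ 0.00915

N = 16400; stratum weights W_h = N_h/N.
p̂_st = Σ W_h p̂_h = (5800·0.108 + 2000·0.696 + 3400·0.086 + 5200·0.360)/16400 = 0.25505
V̂(p̂_st) = Σ W_h² p̂_h(1−p̂_h)/(n_h−1):
  stratum XS: (5800/16400)²·0.108·0.892/1093 = 1.10239e-05
  stratum S: (2000/16400)²·0.696·0.304/334 = 9.42125e-06
  stratum M: (3400/16400)²·0.086·0.914/115 = 2.93776e-05
  stratum L: (5200/16400)²·0.360·0.640/682 = 3.39639e-05
V̂(p̂_st) = 8.37867e-05; SE = √V̂ = 0.00915351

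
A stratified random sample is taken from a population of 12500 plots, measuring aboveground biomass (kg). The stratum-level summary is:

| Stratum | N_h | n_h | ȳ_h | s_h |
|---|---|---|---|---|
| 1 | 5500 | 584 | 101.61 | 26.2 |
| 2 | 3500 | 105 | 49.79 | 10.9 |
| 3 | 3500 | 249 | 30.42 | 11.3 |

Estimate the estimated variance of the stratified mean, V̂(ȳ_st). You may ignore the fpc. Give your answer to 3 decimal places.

V̂(ȳ_st) ≈ 0.356

V̂(ȳ_st) = Σ W_h² s_h²/n_h, with W_h = N_h/N and N = 12500:
  stratum 1: (5500/12500)²·26.2²/584 = 0.22756
  stratum 2: (3500/12500)²·10.9²/105 = 0.0887115
  stratum 3: (3500/12500)²·11.3²/249 = 0.0402044
V̂(ȳ_st) = 0.356475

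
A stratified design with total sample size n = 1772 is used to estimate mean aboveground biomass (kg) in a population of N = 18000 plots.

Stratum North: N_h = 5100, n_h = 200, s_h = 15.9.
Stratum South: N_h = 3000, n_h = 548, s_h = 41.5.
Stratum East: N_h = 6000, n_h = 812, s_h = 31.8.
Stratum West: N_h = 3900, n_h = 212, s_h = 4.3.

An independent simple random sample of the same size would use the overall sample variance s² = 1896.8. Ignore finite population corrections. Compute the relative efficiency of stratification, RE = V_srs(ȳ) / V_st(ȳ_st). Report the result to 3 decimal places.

RE ≈ 3.232

V̂(ȳ_st) = Σ W_h² s_h²/n_h, with W_h = N_h/N and N = 18000:
  stratum North: (5100/18000)²·15.9²/200 = 0.101475
  stratum South: (3000/18000)²·41.5²/548 = 0.0872998
  stratum East: (6000/18000)²·31.8²/812 = 0.138374
  stratum West: (3900/18000)²·4.3²/212 = 0.00409435
V_st = 0.331244
V_srs = s²/n = 1896.8/1772 = 1.07043
Relative efficiency = V_srs / V_st = 1.07043/0.331244 = 3.2315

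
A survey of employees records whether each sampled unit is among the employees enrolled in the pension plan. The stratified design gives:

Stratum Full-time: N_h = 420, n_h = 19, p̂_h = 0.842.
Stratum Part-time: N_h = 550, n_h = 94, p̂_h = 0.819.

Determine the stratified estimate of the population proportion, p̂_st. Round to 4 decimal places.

N = 970; stratum weights W_h = N_h/N.
p̂_st = Σ W_h p̂_h = (420·0.842 + 550·0.819)/970 = 0.82896

p̂_st ≈ 0.8290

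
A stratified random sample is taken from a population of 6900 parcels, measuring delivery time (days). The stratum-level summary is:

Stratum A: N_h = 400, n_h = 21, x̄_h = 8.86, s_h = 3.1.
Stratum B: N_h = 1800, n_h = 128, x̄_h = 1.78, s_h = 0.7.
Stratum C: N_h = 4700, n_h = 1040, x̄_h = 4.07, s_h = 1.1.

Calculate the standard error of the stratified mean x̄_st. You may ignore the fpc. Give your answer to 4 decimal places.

V̂(x̄_st) = Σ W_h² s_h²/n_h, with W_h = N_h/N and N = 6900:
  stratum A: (400/6900)²·3.1²/21 = 0.00153789
  stratum B: (1800/6900)²·0.7²/128 = 0.000260515
  stratum C: (4700/6900)²·1.1²/1040 = 0.000539821
V̂(x̄_st) = 0.00233823
SE(x̄_st) = √0.00233823 = 0.0483552

SE(x̄_st) ≈ 0.0484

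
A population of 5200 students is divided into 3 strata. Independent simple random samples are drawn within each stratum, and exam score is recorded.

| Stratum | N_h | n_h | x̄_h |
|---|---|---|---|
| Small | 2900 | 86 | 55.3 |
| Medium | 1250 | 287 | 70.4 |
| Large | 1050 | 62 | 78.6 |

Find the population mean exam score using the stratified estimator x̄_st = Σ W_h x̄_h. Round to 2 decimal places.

N = Σ N_h = 5200. Stratum weights W_h = N_h/N.
x̄_st = (2900·55.3 + 1250·70.4 + 1050·78.6) / 5200 = 63.6346

x̄_st ≈ 63.63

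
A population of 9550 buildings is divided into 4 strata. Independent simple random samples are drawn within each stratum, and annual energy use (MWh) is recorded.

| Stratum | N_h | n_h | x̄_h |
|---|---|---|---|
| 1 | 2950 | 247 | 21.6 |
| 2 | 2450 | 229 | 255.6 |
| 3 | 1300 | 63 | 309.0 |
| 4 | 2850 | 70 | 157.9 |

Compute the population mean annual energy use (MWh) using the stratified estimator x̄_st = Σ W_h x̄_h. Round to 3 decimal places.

N = Σ N_h = 9550. Stratum weights W_h = N_h/N.
x̄_st = (2950·21.6 + 2450·255.6 + 1300·309.0 + 2850·157.9) / 9550 = 161.42984

x̄_st ≈ 161.430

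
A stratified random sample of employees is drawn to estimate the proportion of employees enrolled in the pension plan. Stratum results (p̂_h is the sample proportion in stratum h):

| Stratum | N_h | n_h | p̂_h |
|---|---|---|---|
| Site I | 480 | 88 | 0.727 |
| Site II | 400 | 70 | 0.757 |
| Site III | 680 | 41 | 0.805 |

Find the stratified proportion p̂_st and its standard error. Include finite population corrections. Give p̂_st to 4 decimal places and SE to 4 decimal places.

N = 1560; stratum weights W_h = N_h/N.
p̂_st = Σ W_h p̂_h = (480·0.727 + 400·0.757 + 680·0.805)/1560 = 0.76869
V̂(p̂_st) = Σ W_h² (1 − n_h/N_h) p̂_h(1−p̂_h)/(n_h−1):
  stratum Site I: (480/1560)²·(1 − 88/480)·0.727·0.273/87 = 0.000176383
  stratum Site II: (400/1560)²·(1 − 70/400)·0.757·0.243/69 = 0.000144603
  stratum Site III: (680/1560)²·(1 − 41/680)·0.805·0.195/40 = 0.000700698
V̂(p̂_st) = 0.00102168; SE = √V̂ = 0.0319638

p̂_st ≈ 0.7687, SE ≈ 0.0320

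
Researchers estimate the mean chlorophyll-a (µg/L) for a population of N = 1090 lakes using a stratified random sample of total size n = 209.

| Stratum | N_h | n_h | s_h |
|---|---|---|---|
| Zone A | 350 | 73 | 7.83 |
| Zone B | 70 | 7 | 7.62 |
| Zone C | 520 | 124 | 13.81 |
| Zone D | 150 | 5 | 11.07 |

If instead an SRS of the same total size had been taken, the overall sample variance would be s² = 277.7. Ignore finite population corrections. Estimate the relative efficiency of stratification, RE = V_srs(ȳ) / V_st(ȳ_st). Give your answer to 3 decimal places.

RE ≈ 1.421

V̂(ȳ_st) = Σ W_h² s_h²/n_h, with W_h = N_h/N and N = 1090:
  stratum Zone A: (350/1090)²·7.83²/73 = 0.0865932
  stratum Zone B: (70/1090)²·7.62²/7 = 0.0342102
  stratum Zone C: (520/1090)²·13.81²/124 = 0.350041
  stratum Zone D: (150/1090)²·11.07²/5 = 0.464146
V_st = 0.934991
V_srs = s²/n = 277.7/209 = 1.32871
Relative efficiency = V_srs / V_st = 1.32871/0.934991 = 1.4211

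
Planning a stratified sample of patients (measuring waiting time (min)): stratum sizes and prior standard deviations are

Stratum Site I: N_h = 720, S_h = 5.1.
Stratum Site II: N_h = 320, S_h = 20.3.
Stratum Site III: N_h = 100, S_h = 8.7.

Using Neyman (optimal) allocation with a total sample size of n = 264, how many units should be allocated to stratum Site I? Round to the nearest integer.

Neyman allocation: n_h = n · N_h S_h / Σ N_i S_i, with n = 264.
  stratum Site I: N_h·S_h = 720·5.1 = 3672.00
  stratum Site II: N_h·S_h = 320·20.3 = 6496.00
  stratum Site III: N_h·S_h = 100·8.7 = 870.00
Σ N_h S_h = 11038.00
n for stratum Site I = 264·3672.00/11038.00 = 87.825 → 88

88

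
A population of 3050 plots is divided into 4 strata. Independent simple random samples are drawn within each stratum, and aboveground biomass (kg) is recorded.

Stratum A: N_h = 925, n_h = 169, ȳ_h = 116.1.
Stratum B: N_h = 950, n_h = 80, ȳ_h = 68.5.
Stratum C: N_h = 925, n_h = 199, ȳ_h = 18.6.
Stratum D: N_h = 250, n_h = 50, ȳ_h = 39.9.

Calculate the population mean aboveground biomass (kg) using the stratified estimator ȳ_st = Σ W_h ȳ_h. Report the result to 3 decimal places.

ȳ_st ≈ 65.458

N = Σ N_h = 3050. Stratum weights W_h = N_h/N.
ȳ_st = (925·116.1 + 950·68.5 + 925·18.6 + 250·39.9) / 3050 = 65.45820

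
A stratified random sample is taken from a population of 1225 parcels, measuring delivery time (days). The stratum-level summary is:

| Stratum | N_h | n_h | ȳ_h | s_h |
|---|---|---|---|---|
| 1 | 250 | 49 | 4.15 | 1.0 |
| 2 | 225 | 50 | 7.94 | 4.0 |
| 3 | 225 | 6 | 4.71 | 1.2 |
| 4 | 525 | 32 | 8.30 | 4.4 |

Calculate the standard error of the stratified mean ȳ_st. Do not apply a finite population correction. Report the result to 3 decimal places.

V̂(ȳ_st) = Σ W_h² s_h²/n_h, with W_h = N_h/N and N = 1225:
  stratum 1: (250/1225)²·1.0²/49 = 0.000849986
  stratum 2: (225/1225)²·4.0²/50 = 0.0107955
  stratum 3: (225/1225)²·1.2²/6 = 0.00809663
  stratum 4: (525/1225)²·4.4²/32 = 0.111122
V̂(ȳ_st) = 0.130865
SE(ȳ_st) = √0.130865 = 0.361752

SE(ȳ_st) ≈ 0.362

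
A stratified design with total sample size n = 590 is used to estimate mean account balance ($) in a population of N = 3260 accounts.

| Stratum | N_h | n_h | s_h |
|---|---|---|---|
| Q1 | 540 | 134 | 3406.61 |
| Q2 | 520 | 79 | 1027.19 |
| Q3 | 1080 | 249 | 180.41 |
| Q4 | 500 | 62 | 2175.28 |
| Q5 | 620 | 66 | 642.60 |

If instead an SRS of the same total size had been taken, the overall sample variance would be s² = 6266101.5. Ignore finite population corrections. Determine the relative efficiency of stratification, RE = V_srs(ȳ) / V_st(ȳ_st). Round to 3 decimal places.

V̂(ȳ_st) = Σ W_h² s_h²/n_h, with W_h = N_h/N and N = 3260:
  stratum Q1: (540/3260)²·3406.61²/134 = 2376.25
  stratum Q2: (520/3260)²·1027.19²/79 = 339.818
  stratum Q3: (1080/3260)²·180.41²/249 = 14.3461
  stratum Q4: (500/3260)²·2175.28²/62 = 1795.33
  stratum Q5: (620/3260)²·642.60²/66 = 226.301
V_st = 4752.04
V_srs = s²/n = 6266101.5/590 = 10620.5
Relative efficiency = V_srs / V_st = 10620.5/4752.04 = 2.2349

RE ≈ 2.235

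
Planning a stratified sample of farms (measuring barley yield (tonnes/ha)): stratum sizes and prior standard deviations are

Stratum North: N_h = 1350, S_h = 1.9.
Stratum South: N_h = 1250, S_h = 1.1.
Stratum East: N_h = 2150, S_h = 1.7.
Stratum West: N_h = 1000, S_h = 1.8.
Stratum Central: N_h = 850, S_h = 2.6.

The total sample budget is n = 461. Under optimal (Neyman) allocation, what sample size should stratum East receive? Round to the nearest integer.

145

Neyman allocation: n_h = n · N_h S_h / Σ N_i S_i, with n = 461.
  stratum North: N_h·S_h = 1350·1.9 = 2565.00
  stratum South: N_h·S_h = 1250·1.1 = 1375.00
  stratum East: N_h·S_h = 2150·1.7 = 3655.00
  stratum West: N_h·S_h = 1000·1.8 = 1800.00
  stratum Central: N_h·S_h = 850·2.6 = 2210.00
Σ N_h S_h = 11605.00
n for stratum East = 461·3655.00/11605.00 = 145.192 → 145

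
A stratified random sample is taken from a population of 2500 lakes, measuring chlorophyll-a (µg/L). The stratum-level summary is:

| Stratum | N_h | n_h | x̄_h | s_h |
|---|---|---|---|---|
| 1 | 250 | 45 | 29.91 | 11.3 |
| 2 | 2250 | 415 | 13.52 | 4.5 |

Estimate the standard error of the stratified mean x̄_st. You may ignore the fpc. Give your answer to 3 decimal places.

V̂(x̄_st) = Σ W_h² s_h²/n_h, with W_h = N_h/N and N = 2500:
  stratum 1: (250/2500)²·11.3²/45 = 0.0283756
  stratum 2: (2250/2500)²·4.5²/415 = 0.0395241
V̂(x̄_st) = 0.0678997
SE(x̄_st) = √0.0678997 = 0.260576

SE(x̄_st) ≈ 0.261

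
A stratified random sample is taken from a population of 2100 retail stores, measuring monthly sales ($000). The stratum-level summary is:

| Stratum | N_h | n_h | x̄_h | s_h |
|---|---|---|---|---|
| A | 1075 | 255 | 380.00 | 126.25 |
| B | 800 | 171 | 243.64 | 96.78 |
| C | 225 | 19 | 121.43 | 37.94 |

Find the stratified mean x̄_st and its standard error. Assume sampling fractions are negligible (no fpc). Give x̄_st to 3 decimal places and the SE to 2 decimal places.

x̄_st = Σ W_h x̄_h = (1075·380.00 + 800·243.64 + 225·121.43)/2100 = 300.34940
V̂(x̄_st) = Σ W_h² s_h²/n_h, with W_h = N_h/N and N = 2100:
  stratum A: (1075/2100)²·126.25²/255 = 16.3795
  stratum B: (800/2100)²·96.78²/171 = 7.94907
  stratum C: (225/2100)²·37.94²/19 = 0.869696
V̂(x̄_st) = 25.1983
SE(x̄_st) = √25.1983 = 5.01979

x̄_st ≈ 300.349, SE ≈ 5.02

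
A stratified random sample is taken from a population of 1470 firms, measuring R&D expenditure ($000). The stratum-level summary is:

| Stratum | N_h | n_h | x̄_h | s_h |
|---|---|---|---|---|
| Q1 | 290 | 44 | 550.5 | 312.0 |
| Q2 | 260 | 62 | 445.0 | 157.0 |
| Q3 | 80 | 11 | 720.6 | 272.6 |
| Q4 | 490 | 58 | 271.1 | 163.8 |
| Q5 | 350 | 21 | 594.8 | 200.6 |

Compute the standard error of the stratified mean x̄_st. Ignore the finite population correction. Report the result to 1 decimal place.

V̂(x̄_st) = Σ W_h² s_h²/n_h, with W_h = N_h/N and N = 1470:
  stratum Q1: (290/1470)²·312.0²/44 = 86.1029
  stratum Q2: (260/1470)²·157.0²/62 = 12.4371
  stratum Q3: (80/1470)²·272.6²/11 = 20.008
  stratum Q4: (490/1470)²·163.8²/58 = 51.3993
  stratum Q5: (350/1470)²·200.6²/21 = 108.629
V̂(x̄_st) = 278.576
SE(x̄_st) = √278.576 = 16.6906

SE(x̄_st) ≈ 16.7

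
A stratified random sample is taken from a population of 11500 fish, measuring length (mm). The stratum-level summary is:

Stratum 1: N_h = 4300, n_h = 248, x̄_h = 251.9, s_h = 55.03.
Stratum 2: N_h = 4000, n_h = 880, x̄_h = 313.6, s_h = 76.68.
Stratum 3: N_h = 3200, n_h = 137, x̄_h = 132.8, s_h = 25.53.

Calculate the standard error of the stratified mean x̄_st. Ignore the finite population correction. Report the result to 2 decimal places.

SE(x̄_st) ≈ 1.70

V̂(x̄_st) = Σ W_h² s_h²/n_h, with W_h = N_h/N and N = 11500:
  stratum 1: (4300/11500)²·55.03²/248 = 1.70722
  stratum 2: (4000/11500)²·76.68²/880 = 0.808362
  stratum 3: (3200/11500)²·25.53²/137 = 0.368371
V̂(x̄_st) = 2.88395
SE(x̄_st) = √2.88395 = 1.69822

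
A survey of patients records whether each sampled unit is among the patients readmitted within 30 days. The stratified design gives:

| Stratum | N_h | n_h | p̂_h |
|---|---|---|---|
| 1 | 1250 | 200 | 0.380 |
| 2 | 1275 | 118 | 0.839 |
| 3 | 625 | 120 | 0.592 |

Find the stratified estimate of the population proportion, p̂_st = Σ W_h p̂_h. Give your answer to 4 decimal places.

N = 3150; stratum weights W_h = N_h/N.
p̂_st = Σ W_h p̂_h = (1250·0.380 + 1275·0.839 + 625·0.592)/3150 = 0.60785

p̂_st ≈ 0.6078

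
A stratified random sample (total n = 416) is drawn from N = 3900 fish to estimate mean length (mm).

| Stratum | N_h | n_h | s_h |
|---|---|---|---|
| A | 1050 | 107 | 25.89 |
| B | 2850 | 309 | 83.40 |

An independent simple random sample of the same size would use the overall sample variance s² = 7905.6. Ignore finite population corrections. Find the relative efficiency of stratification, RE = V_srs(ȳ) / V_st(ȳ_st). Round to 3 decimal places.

RE ≈ 1.523

V̂(ȳ_st) = Σ W_h² s_h²/n_h, with W_h = N_h/N and N = 3900:
  stratum A: (1050/3900)²·25.89²/107 = 0.454077
  stratum B: (2850/3900)²·83.40²/309 = 12.0208
V_st = 12.4749
V_srs = s²/n = 7905.6/416 = 19.0038
Relative efficiency = V_srs / V_st = 19.0038/12.4749 = 1.5234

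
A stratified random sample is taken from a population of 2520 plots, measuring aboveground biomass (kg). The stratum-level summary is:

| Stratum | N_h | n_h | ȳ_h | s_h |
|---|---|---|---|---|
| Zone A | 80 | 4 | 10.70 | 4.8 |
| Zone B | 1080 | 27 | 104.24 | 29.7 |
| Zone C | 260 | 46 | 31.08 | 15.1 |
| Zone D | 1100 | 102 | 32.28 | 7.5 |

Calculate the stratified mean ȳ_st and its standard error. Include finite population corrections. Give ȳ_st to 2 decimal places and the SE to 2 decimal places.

ȳ_st ≈ 62.31, SE ≈ 2.45

ȳ_st = Σ W_h ȳ_h = (80·10.70 + 1080·104.24 + 260·31.08 + 1100·32.28)/2520 = 62.31111
V̂(ȳ_st) = Σ W_h² (1 − n_h/N_h) s_h²/n_h, with W_h = N_h/N and N = 2520:
  stratum Zone A: (80/2520)²·(1 − 4/80)·4.8²/4 = 0.00551474
  stratum Zone B: (1080/2520)²·(1 − 27/1080)·29.7²/27 = 5.8506
  stratum Zone C: (260/2520)²·(1 − 46/260)·15.1²/46 = 0.0434292
  stratum Zone D: (1100/2520)²·(1 − 102/1100)·7.5²/102 = 0.0953333
V̂(ȳ_st) = 5.99487
SE(ȳ_st) = √5.99487 = 2.44844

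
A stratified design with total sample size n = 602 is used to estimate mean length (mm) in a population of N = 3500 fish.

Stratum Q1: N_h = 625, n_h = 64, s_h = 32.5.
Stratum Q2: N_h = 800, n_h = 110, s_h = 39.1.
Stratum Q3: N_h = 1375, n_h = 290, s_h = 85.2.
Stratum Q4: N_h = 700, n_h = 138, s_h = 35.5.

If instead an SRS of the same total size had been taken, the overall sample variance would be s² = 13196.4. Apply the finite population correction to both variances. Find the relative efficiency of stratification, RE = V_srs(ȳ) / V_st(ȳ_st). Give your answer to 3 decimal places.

RE ≈ 4.088

V̂(ȳ_st) = Σ W_h² (1 − n_h/N_h) s_h²/n_h, with W_h = N_h/N and N = 3500:
  stratum Q1: (625/3500)²·(1 − 64/625)·32.5²/64 = 0.472382
  stratum Q2: (800/3500)²·(1 − 110/800)·39.1²/110 = 0.626273
  stratum Q3: (1375/3500)²·(1 − 290/1375)·85.2²/290 = 3.04844
  stratum Q4: (700/3500)²·(1 − 138/700)·35.5²/138 = 0.293276
V_st = 4.44037
V_srs = (1 − 602/3500)·13196.4/602 = 18.1505
Relative efficiency = V_srs / V_st = 18.1505/4.44037 = 4.0876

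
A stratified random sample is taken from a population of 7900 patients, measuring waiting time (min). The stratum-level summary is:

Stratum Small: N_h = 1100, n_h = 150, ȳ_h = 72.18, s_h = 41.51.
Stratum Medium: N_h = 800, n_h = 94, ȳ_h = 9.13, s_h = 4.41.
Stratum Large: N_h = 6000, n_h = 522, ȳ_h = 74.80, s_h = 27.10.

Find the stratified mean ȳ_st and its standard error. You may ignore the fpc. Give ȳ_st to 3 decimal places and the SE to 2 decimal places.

ȳ_st ≈ 67.785, SE ≈ 1.02

ȳ_st = Σ W_h ȳ_h = (1100·72.18 + 800·9.13 + 6000·74.80)/7900 = 67.78506
V̂(ȳ_st) = Σ W_h² s_h²/n_h, with W_h = N_h/N and N = 7900:
  stratum Small: (1100/7900)²·41.51²/150 = 0.222713
  stratum Medium: (800/7900)²·4.41²/94 = 0.00212166
  stratum Large: (6000/7900)²·27.10²/522 = 0.811552
V̂(ȳ_st) = 1.03639
SE(ȳ_st) = √1.03639 = 1.01803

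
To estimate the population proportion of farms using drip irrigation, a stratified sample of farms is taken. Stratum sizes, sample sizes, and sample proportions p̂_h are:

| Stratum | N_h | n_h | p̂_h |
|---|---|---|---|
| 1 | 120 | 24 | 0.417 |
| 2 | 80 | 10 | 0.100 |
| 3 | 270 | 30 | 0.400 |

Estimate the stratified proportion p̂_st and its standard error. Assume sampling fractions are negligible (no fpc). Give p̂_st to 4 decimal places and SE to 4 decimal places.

p̂_st ≈ 0.3533, SE ≈ 0.0609

N = 470; stratum weights W_h = N_h/N.
p̂_st = Σ W_h p̂_h = (120·0.417 + 80·0.100 + 270·0.400)/470 = 0.35328
V̂(p̂_st) = Σ W_h² p̂_h(1−p̂_h)/(n_h−1):
  stratum 1: (120/470)²·0.417·0.583/23 = 0.000689039
  stratum 2: (80/470)²·0.100·0.900/9 = 0.000289724
  stratum 3: (270/470)²·0.400·0.600/29 = 0.00273115
V̂(p̂_st) = 0.00370991; SE = √V̂ = 0.060909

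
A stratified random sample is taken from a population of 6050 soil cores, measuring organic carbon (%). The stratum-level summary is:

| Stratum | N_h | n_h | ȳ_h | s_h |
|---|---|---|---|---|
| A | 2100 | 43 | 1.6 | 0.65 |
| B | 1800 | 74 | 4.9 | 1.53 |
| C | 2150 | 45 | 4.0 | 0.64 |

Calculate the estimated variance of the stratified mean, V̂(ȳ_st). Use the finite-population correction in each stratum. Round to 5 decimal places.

V̂(ȳ_st) = Σ W_h² (1 − n_h/N_h) s_h²/n_h, with W_h = N_h/N and N = 6050:
  stratum A: (2100/6050)²·(1 − 43/2100)·0.65²/43 = 0.00115958
  stratum B: (1800/6050)²·(1 − 74/1800)·1.53²/74 = 0.00268506
  stratum C: (2150/6050)²·(1 − 45/2150)·0.64²/45 = 0.00112545
V̂(ȳ_st) = 0.00497009

V̂(ȳ_st) ≈ 0.00497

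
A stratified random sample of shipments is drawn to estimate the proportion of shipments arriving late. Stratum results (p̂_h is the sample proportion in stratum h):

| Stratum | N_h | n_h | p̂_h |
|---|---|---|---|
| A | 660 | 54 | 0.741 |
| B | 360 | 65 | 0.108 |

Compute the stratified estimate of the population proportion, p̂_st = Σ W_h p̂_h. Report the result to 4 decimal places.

p̂_st ≈ 0.5176

N = 1020; stratum weights W_h = N_h/N.
p̂_st = Σ W_h p̂_h = (660·0.741 + 360·0.108)/1020 = 0.51759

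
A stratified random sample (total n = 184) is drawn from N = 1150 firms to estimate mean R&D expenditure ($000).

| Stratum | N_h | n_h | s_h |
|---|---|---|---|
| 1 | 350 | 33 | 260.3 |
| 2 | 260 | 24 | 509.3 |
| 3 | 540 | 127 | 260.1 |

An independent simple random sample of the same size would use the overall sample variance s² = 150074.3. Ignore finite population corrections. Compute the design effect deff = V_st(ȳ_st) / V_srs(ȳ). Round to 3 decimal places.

V̂(ȳ_st) = Σ W_h² s_h²/n_h, with W_h = N_h/N and N = 1150:
  stratum 1: (350/1150)²·260.3²/33 = 190.184
  stratum 2: (260/1150)²·509.3²/24 = 552.443
  stratum 3: (540/1150)²·260.1²/127 = 117.454
V_st = 860.081
V_srs = s²/n = 150074.3/184 = 815.621
deff = V_st / V_srs = 860.081/815.621 = 1.0545

deff ≈ 1.055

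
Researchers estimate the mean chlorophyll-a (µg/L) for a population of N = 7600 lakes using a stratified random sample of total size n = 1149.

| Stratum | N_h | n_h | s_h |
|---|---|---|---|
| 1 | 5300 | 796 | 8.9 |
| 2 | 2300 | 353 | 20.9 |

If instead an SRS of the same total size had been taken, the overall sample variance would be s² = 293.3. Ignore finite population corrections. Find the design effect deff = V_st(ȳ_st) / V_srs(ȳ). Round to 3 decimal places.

V̂(ȳ_st) = Σ W_h² s_h²/n_h, with W_h = N_h/N and N = 7600:
  stratum 1: (5300/7600)²·8.9²/796 = 0.048394
  stratum 2: (2300/7600)²·20.9²/353 = 0.11333
V_st = 0.161724
V_srs = s²/n = 293.3/1149 = 0.255265
deff = V_st / V_srs = 0.161724/0.255265 = 0.6336

deff ≈ 0.634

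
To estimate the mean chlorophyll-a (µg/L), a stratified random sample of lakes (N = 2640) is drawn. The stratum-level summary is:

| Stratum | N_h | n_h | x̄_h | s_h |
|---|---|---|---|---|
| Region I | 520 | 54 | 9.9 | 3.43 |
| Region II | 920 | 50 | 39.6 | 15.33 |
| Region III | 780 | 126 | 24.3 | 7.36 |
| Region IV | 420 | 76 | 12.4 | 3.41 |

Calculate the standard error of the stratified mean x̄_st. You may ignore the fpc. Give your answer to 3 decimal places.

V̂(x̄_st) = Σ W_h² s_h²/n_h, with W_h = N_h/N and N = 2640:
  stratum Region I: (520/2640)²·3.43²/54 = 0.00845266
  stratum Region II: (920/2640)²·15.33²/50 = 0.570798
  stratum Region III: (780/2640)²·7.36²/126 = 0.037529
  stratum Region IV: (420/2640)²·3.41²/76 = 0.00387245
V̂(x̄_st) = 0.620652
SE(x̄_st) = √0.620652 = 0.787814

SE(x̄_st) ≈ 0.788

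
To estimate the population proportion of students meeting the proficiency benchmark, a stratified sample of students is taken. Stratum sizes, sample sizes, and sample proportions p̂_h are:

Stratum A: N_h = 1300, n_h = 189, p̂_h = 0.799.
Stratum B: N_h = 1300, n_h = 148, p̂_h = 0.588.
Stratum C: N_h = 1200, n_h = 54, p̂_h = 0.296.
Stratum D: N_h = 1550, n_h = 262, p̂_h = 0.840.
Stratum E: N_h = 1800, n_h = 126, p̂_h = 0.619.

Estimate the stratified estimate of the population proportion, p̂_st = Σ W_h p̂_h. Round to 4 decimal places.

N = 7150; stratum weights W_h = N_h/N.
p̂_st = Σ W_h p̂_h = (1300·0.799 + 1300·0.588 + 1200·0.296 + 1550·0.840 + 1800·0.619)/7150 = 0.63979

p̂_st ≈ 0.6398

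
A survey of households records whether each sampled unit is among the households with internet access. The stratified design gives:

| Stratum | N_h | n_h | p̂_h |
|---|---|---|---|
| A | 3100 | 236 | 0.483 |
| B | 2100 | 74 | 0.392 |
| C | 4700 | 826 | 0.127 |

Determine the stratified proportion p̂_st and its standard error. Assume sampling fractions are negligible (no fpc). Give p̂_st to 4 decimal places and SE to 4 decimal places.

N = 9900; stratum weights W_h = N_h/N.
p̂_st = Σ W_h p̂_h = (3100·0.483 + 2100·0.392 + 4700·0.127)/9900 = 0.29469
V̂(p̂_st) = Σ W_h² p̂_h(1−p̂_h)/(n_h−1):
  stratum A: (3100/9900)²·0.483·0.517/235 = 0.000104189
  stratum B: (2100/9900)²·0.392·0.608/73 = 0.000146904
  stratum C: (4700/9900)²·0.127·0.873/825 = 3.02893e-05
V̂(p̂_st) = 0.000281383; SE = √V̂ = 0.0167745

p̂_st ≈ 0.2947, SE ≈ 0.0168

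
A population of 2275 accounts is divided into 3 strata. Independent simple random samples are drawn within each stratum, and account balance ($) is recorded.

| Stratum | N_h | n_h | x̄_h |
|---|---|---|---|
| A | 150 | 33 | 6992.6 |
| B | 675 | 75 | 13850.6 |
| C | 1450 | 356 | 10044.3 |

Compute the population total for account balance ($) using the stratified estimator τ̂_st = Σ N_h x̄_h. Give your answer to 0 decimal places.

τ̂_st = Σ N_h x̄_h = 150·6992.6 + 675·13850.6 + 1450·10044.3 = 24962280

τ̂_st ≈ 24962280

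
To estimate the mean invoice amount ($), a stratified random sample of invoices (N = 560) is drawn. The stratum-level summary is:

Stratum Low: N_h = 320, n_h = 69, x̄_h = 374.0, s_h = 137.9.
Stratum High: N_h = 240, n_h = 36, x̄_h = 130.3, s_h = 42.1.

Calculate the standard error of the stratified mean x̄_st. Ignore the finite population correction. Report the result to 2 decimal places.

SE(x̄_st) ≈ 9.95

V̂(x̄_st) = Σ W_h² s_h²/n_h, with W_h = N_h/N and N = 560:
  stratum Low: (320/560)²·137.9²/69 = 89.9919
  stratum High: (240/560)²·42.1²/36 = 9.04291
V̂(x̄_st) = 99.0348
SE(x̄_st) = √99.0348 = 9.95162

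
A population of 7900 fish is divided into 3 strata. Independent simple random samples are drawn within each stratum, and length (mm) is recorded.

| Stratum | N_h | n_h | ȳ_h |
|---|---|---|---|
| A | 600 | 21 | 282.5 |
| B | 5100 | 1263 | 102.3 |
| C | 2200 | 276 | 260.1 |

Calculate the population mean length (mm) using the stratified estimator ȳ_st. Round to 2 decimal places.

ȳ_st ≈ 159.93

N = Σ N_h = 7900. Stratum weights W_h = N_h/N.
ȳ_st = (600·282.5 + 5100·102.3 + 2200·260.1) / 7900 = 159.9304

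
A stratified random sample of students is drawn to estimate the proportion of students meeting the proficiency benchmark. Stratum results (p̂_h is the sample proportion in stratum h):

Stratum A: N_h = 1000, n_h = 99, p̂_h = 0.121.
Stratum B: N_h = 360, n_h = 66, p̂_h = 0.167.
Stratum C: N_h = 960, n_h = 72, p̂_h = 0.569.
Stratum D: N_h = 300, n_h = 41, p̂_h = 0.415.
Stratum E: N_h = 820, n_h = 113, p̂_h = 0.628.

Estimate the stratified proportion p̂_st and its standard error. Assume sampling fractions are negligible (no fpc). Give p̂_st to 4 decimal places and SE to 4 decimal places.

p̂_st ≈ 0.3973, SE ≈ 0.0234

N = 3440; stratum weights W_h = N_h/N.
p̂_st = Σ W_h p̂_h = (1000·0.121 + 360·0.167 + 960·0.569 + 300·0.415 + 820·0.628)/3440 = 0.39733
V̂(p̂_st) = Σ W_h² p̂_h(1−p̂_h)/(n_h−1):
  stratum A: (1000/3440)²·0.121·0.879/98 = 9.17131e-05
  stratum B: (360/3440)²·0.167·0.833/65 = 2.34388e-05
  stratum C: (960/3440)²·0.569·0.431/71 = 0.000269003
  stratum D: (300/3440)²·0.415·0.585/40 = 4.61604e-05
  stratum E: (820/3440)²·0.628·0.372/112 = 0.000118521
V̂(p̂_st) = 0.000548836; SE = √V̂ = 0.0234273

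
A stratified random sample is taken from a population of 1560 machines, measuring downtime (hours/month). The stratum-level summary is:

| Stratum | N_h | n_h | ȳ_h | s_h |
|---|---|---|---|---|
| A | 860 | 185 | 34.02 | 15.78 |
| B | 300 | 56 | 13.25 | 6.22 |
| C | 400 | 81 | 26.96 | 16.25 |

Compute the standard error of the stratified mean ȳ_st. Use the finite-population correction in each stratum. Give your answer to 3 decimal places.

V̂(ȳ_st) = Σ W_h² (1 − n_h/N_h) s_h²/n_h, with W_h = N_h/N and N = 1560:
  stratum A: (860/1560)²·(1 − 185/860)·15.78²/185 = 0.321067
  stratum B: (300/1560)²·(1 − 56/300)·6.22²/56 = 0.0207804
  stratum C: (400/1560)²·(1 − 81/400)·16.25²/81 = 0.170932
V̂(ȳ_st) = 0.512779
SE(ȳ_st) = √0.512779 = 0.716086

SE(ȳ_st) ≈ 0.716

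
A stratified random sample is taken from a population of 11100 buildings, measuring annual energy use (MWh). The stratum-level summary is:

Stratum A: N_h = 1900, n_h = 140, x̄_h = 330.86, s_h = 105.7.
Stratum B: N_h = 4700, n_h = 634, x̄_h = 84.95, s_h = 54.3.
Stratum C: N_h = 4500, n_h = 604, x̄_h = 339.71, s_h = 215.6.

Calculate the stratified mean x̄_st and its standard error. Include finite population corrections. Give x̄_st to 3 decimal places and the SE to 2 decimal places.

x̄_st ≈ 230.324, SE ≈ 3.72

x̄_st = Σ W_h x̄_h = (1900·330.86 + 4700·84.95 + 4500·339.71)/11100 = 230.32378
V̂(x̄_st) = Σ W_h² (1 − n_h/N_h) s_h²/n_h, with W_h = N_h/N and N = 11100:
  stratum A: (1900/11100)²·(1 − 140/1900)·105.7²/140 = 2.16592
  stratum B: (4700/11100)²·(1 − 634/4700)·54.3²/634 = 0.721323
  stratum C: (4500/11100)²·(1 − 604/4500)·215.6²/604 = 10.9508
V̂(x̄_st) = 13.838
SE(x̄_st) = √13.838 = 3.71995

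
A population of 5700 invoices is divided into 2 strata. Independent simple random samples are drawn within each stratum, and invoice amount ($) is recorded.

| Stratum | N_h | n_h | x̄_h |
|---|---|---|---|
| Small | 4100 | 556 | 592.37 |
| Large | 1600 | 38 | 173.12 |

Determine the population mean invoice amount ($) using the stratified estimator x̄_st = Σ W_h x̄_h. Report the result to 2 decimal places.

x̄_st ≈ 474.69

N = Σ N_h = 5700. Stratum weights W_h = N_h/N.
x̄_st = (4100·592.37 + 1600·173.12) / 5700 = 474.6858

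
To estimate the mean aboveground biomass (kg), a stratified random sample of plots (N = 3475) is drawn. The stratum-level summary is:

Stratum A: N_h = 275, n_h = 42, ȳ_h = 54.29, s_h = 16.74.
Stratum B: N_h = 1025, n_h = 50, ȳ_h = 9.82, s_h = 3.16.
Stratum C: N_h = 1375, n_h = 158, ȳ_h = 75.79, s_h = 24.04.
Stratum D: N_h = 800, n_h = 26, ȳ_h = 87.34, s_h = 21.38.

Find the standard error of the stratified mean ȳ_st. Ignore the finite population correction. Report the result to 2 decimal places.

SE(ȳ_st) ≈ 1.25

V̂(ȳ_st) = Σ W_h² s_h²/n_h, with W_h = N_h/N and N = 3475:
  stratum A: (275/3475)²·16.74²/42 = 0.0417847
  stratum B: (1025/3475)²·3.16²/50 = 0.0173757
  stratum C: (1375/3475)²·24.04²/158 = 0.572674
  stratum D: (800/3475)²·21.38²/26 = 0.931778
V̂(ȳ_st) = 1.56361
SE(ȳ_st) = √1.56361 = 1.25044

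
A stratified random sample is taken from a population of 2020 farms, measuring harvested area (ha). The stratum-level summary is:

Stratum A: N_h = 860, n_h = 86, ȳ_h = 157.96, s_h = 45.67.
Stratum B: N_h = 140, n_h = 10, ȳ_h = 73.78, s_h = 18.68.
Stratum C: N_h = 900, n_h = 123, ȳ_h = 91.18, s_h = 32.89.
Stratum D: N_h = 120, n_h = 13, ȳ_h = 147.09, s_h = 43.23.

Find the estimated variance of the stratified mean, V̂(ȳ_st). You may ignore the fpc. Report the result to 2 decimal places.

V̂(ȳ_st) = Σ W_h² s_h²/n_h, with W_h = N_h/N and N = 2020:
  stratum A: (860/2020)²·45.67²/86 = 4.396
  stratum B: (140/2020)²·18.68²/10 = 0.167613
  stratum C: (900/2020)²·32.89²/123 = 1.74584
  stratum D: (120/2020)²·43.23²/13 = 0.507326
V̂(ȳ_st) = 6.81678

V̂(ȳ_st) ≈ 6.82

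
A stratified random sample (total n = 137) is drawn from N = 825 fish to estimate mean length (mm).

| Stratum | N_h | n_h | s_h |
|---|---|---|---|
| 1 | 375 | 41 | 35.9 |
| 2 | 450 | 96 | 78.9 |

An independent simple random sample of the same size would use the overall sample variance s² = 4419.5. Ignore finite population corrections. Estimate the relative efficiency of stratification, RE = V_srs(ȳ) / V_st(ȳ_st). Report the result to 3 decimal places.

RE ≈ 1.251

V̂(ȳ_st) = Σ W_h² s_h²/n_h, with W_h = N_h/N and N = 825:
  stratum 1: (375/825)²·35.9²/41 = 6.49471
  stratum 2: (450/825)²·78.9²/96 = 19.293
V_st = 25.7877
V_srs = s²/n = 4419.5/137 = 32.2591
Relative efficiency = V_srs / V_st = 32.2591/25.7877 = 1.2509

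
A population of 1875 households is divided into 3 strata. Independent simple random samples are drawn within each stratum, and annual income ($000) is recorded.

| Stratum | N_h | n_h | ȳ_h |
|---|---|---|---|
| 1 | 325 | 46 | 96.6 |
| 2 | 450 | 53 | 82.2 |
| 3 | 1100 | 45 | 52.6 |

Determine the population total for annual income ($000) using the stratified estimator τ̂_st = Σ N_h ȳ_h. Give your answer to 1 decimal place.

τ̂_st ≈ 126245.0

τ̂_st = Σ N_h ȳ_h = 325·96.6 + 450·82.2 + 1100·52.6 = 126245.0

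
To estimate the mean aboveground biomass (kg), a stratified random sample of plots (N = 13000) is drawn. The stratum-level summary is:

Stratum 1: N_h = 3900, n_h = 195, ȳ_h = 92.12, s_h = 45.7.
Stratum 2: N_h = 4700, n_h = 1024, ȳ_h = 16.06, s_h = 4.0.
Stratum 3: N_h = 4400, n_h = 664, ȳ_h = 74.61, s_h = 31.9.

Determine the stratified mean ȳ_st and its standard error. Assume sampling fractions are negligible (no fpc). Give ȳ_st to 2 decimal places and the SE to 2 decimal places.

ȳ_st = Σ W_h ȳ_h = (3900·92.12 + 4700·16.06 + 4400·74.61)/13000 = 58.69492
V̂(ȳ_st) = Σ W_h² s_h²/n_h, with W_h = N_h/N and N = 13000:
  stratum 1: (3900/13000)²·45.7²/195 = 0.963918
  stratum 2: (4700/13000)²·4.0²/1024 = 0.00204234
  stratum 3: (4400/13000)²·31.9²/664 = 0.175563
V̂(ȳ_st) = 1.14152
SE(ȳ_st) = √1.14152 = 1.06842

ȳ_st ≈ 58.69, SE ≈ 1.07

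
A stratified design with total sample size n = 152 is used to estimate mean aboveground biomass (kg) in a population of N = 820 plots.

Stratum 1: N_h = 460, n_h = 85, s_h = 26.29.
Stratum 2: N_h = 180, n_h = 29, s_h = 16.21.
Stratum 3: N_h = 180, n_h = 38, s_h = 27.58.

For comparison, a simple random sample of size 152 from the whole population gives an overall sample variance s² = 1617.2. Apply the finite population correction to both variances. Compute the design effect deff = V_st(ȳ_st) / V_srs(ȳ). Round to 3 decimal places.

deff ≈ 0.371

V̂(ȳ_st) = Σ W_h² (1 − n_h/N_h) s_h²/n_h, with W_h = N_h/N and N = 820:
  stratum 1: (460/820)²·(1 − 85/460)·26.29²/85 = 2.08604
  stratum 2: (180/820)²·(1 − 29/180)·16.21²/29 = 0.36626
  stratum 3: (180/820)²·(1 − 38/180)·27.58²/38 = 0.760918
V_st = 3.21322
V_srs = (1 − 152/820)·1617.2/152 = 8.66728
deff = V_st / V_srs = 3.21322/8.66728 = 0.3707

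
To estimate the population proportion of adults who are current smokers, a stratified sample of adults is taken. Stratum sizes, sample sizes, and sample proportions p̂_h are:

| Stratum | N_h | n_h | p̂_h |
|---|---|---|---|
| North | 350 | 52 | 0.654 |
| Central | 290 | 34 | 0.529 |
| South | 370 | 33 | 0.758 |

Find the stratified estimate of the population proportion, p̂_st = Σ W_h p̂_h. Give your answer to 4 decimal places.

p̂_st ≈ 0.6562

N = 1010; stratum weights W_h = N_h/N.
p̂_st = Σ W_h p̂_h = (350·0.654 + 290·0.529 + 370·0.758)/1010 = 0.65621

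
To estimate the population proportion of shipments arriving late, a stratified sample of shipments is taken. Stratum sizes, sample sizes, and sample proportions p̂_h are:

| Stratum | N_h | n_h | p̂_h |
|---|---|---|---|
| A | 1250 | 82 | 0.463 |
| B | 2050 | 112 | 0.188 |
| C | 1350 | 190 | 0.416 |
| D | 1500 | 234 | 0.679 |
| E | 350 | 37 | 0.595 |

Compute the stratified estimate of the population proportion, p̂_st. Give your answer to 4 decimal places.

N = 6500; stratum weights W_h = N_h/N.
p̂_st = Σ W_h p̂_h = (1250·0.463 + 2050·0.188 + 1350·0.416 + 1500·0.679 + 350·0.595)/6500 = 0.42346

p̂_st ≈ 0.4235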